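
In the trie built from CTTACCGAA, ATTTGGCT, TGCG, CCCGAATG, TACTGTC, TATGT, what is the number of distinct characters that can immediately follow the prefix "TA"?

2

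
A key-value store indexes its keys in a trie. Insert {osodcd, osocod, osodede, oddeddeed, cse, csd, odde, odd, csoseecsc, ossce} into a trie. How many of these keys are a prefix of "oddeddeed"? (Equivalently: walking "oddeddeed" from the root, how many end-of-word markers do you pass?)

3

Traverse "oddeddeed" character by character; count nodes along the way that are marked as word ends.
Prefixes of the query that are stored words: "odd", "odde", "oddeddeed"
Count: 3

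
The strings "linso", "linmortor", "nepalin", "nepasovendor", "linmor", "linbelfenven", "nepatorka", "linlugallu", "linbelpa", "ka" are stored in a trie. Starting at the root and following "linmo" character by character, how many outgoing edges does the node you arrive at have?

1

The children of the "linmo" node are the distinct next characters among strings starting with "linmo".
Characters that immediately follow "linmo" among the stored strings: {r}.
That node has 1 child edge.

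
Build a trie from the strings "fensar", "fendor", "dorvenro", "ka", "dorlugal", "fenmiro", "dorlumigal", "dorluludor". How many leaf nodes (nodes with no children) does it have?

8

Leaves are exactly the stored words that no other stored word extends.
Those words: "dorlugal", "dorluludor", "dorlumigal", "dorvenro", "fendor", "fenmiro", "fensar", "ka"
Leaf count: 8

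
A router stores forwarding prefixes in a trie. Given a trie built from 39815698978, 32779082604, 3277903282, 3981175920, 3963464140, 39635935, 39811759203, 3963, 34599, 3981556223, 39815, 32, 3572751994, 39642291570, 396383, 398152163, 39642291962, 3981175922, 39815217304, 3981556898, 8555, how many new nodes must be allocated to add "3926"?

"39" is already a path in the trie; the remaining "26" must be added.
So 4 − 2 = 2 new nodes.

2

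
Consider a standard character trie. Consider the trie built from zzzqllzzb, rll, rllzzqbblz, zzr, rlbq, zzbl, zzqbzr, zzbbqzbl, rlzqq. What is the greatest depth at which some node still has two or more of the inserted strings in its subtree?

3

The deepest shared node is where two words last agree before diverging.
e.g. "rll" and "rllzzqbblz" share the prefix "rll" of length 3; no pair shares a longer one.
Longest shared-prefix length: 3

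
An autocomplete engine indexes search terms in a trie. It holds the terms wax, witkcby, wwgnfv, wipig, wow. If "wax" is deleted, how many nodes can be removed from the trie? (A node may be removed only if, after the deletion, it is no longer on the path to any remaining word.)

2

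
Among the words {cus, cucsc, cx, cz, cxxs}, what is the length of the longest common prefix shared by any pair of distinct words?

Equivalently: take the maximum, over all pairs, of their longest common prefix length.
"cucsc" and "cus" agree on "cu" (2 characters) before diverging; nothing deeper is shared.
Longest shared-prefix length: 2

2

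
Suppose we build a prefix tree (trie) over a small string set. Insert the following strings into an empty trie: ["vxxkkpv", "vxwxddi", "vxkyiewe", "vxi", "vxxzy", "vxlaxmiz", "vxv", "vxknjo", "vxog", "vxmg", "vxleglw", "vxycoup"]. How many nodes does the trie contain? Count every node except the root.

44

Trace insertions, counting only characters that open a new branch:
  "vxxkkpv" → 7 new (v, x, x, k, k, p, v)
  "vxwxddi" → prefix "vx" already present; 5 new (w, x, d, d, i)
  "vxkyiewe" → prefix "vx" already present; 6 new (k, y, i, e, w, e)
  "vxi" → prefix "vx" already present; 1 new (i)
  "vxxzy" → prefix "vxx" already present; 2 new (z, y)
  "vxlaxmiz" → prefix "vx" already present; 6 new (l, a, x, m, i, z)
  "vxv" → prefix "vx" already present; 1 new (v)
  "vxknjo" → prefix "vxk" already present; 3 new (n, j, o)
  "vxog" → prefix "vx" already present; 2 new (o, g)
  "vxmg" → prefix "vx" already present; 2 new (m, g)
  "vxleglw" → prefix "vxl" already present; 4 new (e, g, l, w)
  "vxycoup" → prefix "vx" already present; 5 new (y, c, o, u, p)
Total nodes = 7 + 5 + 6 + 1 + 2 + 6 + 1 + 3 + 2 + 2 + 4 + 5 = 44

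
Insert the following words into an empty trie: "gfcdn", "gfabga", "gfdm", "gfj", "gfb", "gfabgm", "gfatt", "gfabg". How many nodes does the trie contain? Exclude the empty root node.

16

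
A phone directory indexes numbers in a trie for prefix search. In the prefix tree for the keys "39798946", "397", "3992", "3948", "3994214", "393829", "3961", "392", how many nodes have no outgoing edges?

Leaves are exactly the stored words that no other stored word extends.
Those words: "392", "393829", "3948", "3961", "39798946", "3992", "3994214"
Leaf count: 7

7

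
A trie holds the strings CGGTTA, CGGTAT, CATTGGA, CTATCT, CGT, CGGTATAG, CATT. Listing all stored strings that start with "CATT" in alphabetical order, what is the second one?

CATTGGA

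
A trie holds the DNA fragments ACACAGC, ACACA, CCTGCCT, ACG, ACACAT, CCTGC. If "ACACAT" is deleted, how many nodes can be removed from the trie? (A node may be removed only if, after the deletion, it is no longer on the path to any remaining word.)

A node on "ACACAT"'s path can go only if nothing else ends at it or branches off below it.
The suffix "T" (1 node) is used only by "ACACAT"; the node for "ACACA" still has the child "G", so pruning stops there.
Nodes removed: 1

1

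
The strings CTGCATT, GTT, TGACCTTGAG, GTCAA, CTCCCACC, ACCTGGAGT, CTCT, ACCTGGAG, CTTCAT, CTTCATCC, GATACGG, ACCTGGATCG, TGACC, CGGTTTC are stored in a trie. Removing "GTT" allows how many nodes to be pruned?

After clearing the end-marker at "GTT", prune upward until reaching a node still needed by another word.
The suffix "T" (1 node) is used only by "GTT"; the node for "GT" still has the child "C", so pruning stops there.
Nodes removed: 1

1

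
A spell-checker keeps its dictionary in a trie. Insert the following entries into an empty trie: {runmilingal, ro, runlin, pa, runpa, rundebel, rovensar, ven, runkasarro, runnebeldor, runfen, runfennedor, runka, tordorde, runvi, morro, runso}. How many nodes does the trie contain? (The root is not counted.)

73

Insert word by word; a character creates a node only if that edge doesn't already exist:
  "runmilingal" → 11 new (r, u, n, m, i, l, i, n, g, a, l)
  "ro" → prefix "r" already present; 1 new (o)
  "runlin" → prefix "run" already present; 3 new (l, i, n)
  "pa" → 2 new (p, a)
  "runpa" → prefix "run" already present; 2 new (p, a)
  "rundebel" → prefix "run" already present; 5 new (d, e, b, e, l)
  "rovensar" → prefix "ro" already present; 6 new (v, e, n, s, a, r)
  "ven" → 3 new (v, e, n)
  "runkasarro" → prefix "run" already present; 7 new (k, a, s, a, r, r, o)
  "runnebeldor" → prefix "run" already present; 8 new (n, e, b, e, l, d, o, r)
  "runfen" → prefix "run" already present; 3 new (f, e, n)
  "runfennedor" → prefix "runfen" already present; 5 new (n, e, d, o, r)
  "runka" → prefix "runka" already present; 0 new (none)
  "tordorde" → 8 new (t, o, r, d, o, r, d, e)
  "runvi" → prefix "run" already present; 2 new (v, i)
  "morro" → 5 new (m, o, r, r, o)
  "runso" → prefix "run" already present; 2 new (s, o)
Total nodes = 11 + 1 + 3 + 2 + 2 + 5 + 6 + 3 + 7 + 8 + 3 + 5 + 0 + 8 + 2 + 5 + 2 = 73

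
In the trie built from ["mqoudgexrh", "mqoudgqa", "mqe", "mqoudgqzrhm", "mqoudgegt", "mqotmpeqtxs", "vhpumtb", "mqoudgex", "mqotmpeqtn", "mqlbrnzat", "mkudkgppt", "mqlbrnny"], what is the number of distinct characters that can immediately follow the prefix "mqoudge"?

2

The children of the "mqoudge" node are the distinct next characters among strings starting with "mqoudge".
Characters that immediately follow "mqoudge" among the stored strings: {g, x}.
That node has 2 child edges.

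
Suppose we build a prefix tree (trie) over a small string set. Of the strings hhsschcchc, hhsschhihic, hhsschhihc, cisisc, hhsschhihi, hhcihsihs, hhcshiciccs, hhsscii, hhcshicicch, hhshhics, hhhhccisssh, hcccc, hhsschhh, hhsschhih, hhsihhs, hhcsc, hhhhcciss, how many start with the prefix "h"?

16

Traverse to the node for "h", then collect every word in that subtree.
Matches: "hcccc", "hhcihsihs", "hhcsc", "hhcshicicch", "hhcshiciccs", "hhhhcciss", "hhhhccisssh", "hhshhics", "hhsihhs", "hhsschcchc", "hhsschhh", "hhsschhih", "hhsschhihc", "hhsschhihi", "hhsschhihic", "hhsscii"
Count: 16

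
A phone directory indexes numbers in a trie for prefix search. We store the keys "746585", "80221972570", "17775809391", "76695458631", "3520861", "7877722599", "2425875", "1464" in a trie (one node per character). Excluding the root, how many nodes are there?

64

For each word, the new-node count is its length minus the longest prefix already in the trie:
  "746585" → 6 new (7, 4, 6, 5, 8, 5)
  "80221972570" → 11 new (8, 0, 2, 2, 1, 9, 7, 2, 5, 7, 0)
  "17775809391" → 11 new (1, 7, 7, 7, 5, 8, 0, 9, 3, 9, 1)
  "76695458631" → prefix "7" already present; 10 new (6, 6, 9, 5, 4, 5, 8, 6, 3, 1)
  "3520861" → 7 new (3, 5, 2, 0, 8, 6, 1)
  "7877722599" → prefix "7" already present; 9 new (8, 7, 7, 7, 2, 2, 5, 9, 9)
  "2425875" → 7 new (2, 4, 2, 5, 8, 7, 5)
  "1464" → prefix "1" already present; 3 new (4, 6, 4)
Total nodes = 6 + 11 + 11 + 10 + 7 + 9 + 7 + 3 = 64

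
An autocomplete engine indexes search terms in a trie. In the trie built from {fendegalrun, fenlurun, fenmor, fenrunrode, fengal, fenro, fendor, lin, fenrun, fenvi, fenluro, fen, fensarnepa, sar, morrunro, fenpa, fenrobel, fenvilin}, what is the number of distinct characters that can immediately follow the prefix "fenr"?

Walk "fenr" from the root, arriving at one node.
Characters that immediately follow "fenr" among the stored strings: {o, u}.
That node has 2 child edges.

2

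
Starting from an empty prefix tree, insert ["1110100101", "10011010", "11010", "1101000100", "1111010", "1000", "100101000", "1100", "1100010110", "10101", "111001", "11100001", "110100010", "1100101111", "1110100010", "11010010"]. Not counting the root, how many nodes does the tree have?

61

Trace insertions, counting only characters that open a new branch:
  "1110100101" → 10 new (1, 1, 1, 0, 1, 0, 0, 1, 0, 1)
  "10011010" → prefix "1" already present; 7 new (0, 0, 1, 1, 0, 1, 0)
  "11010" → prefix "11" already present; 3 new (0, 1, 0)
  "1101000100" → prefix "11010" already present; 5 new (0, 0, 1, 0, 0)
  "1111010" → prefix "111" already present; 4 new (1, 0, 1, 0)
  "1000" → prefix "100" already present; 1 new (0)
  "100101000" → prefix "1001" already present; 5 new (0, 1, 0, 0, 0)
  "1100" → prefix "110" already present; 1 new (0)
  "1100010110" → prefix "1100" already present; 6 new (0, 1, 0, 1, 1, 0)
  "10101" → prefix "10" already present; 3 new (1, 0, 1)
  "111001" → prefix "1110" already present; 2 new (0, 1)
  "11100001" → prefix "11100" already present; 3 new (0, 0, 1)
  "110100010" → prefix "110100010" already present; 0 new (none)
  "1100101111" → prefix "1100" already present; 6 new (1, 0, 1, 1, 1, 1)
  "1110100010" → prefix "1110100" already present; 3 new (0, 1, 0)
  "11010010" → prefix "110100" already present; 2 new (1, 0)
Total nodes = 10 + 7 + 3 + 5 + 4 + 1 + 5 + 1 + 6 + 3 + 2 + 3 + 0 + 6 + 3 + 2 = 61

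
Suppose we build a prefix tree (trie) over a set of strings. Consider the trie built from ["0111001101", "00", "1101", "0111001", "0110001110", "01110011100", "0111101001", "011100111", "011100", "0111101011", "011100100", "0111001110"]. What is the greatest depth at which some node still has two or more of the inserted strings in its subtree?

The deepest shared node is where two words last agree before diverging.
e.g. "0111001110" and "01110011100" share the prefix "0111001110" of length 10; no pair shares a longer one.
Longest shared-prefix length: 10

10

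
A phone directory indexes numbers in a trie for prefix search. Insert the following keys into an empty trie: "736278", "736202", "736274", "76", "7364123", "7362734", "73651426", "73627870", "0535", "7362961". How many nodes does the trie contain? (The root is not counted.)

Count nodes per top-level branch (shared prefixes stored once):
  '0'-branch (0535): 4 nodes
  '7'-branch (736202, 7362734, 736274, 736278, 73627870, 7362961, 7364123, 73651426, 76): 26 nodes
Sum: 30

30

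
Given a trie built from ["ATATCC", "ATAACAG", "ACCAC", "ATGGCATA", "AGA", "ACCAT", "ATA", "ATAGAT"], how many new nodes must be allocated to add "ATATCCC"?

1

The longest prefix of "ATATCCC" already in the trie is "ATATCC" (length 6).
So 7 − 6 = 1 new nodes.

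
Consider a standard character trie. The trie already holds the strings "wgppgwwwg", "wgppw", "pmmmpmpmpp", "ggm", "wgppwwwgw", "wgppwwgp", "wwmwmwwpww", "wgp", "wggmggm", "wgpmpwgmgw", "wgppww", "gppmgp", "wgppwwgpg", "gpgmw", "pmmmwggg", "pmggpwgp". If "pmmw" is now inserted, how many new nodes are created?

Walking "pmmw" from the root, the first 3 characters ("pmm") follow existing edges; "w" is the first miss.
Each of the 1 remaining characters creates one node.

1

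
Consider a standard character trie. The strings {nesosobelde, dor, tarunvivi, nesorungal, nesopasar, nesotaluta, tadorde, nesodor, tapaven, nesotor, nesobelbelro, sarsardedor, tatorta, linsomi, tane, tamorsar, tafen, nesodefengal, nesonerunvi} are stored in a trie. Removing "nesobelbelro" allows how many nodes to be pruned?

After clearing the end-marker at "nesobelbelro", prune upward until reaching a node still needed by another word.
The suffix "belbelro" (8 nodes) is used only by "nesobelbelro"; the node for "neso" still has the child "s", so pruning stops there.
Nodes removed: 8

8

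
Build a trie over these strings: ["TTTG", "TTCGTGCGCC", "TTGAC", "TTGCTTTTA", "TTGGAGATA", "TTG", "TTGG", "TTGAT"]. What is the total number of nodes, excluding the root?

28

For each word, the new-node count is its length minus the longest prefix already in the trie:
  "TTTG" → 4 new (T, T, T, G)
  "TTCGTGCGCC" → prefix "TT" already present; 8 new (C, G, T, G, C, G, C, C)
  "TTGAC" → prefix "TT" already present; 3 new (G, A, C)
  "TTGCTTTTA" → prefix "TTG" already present; 6 new (C, T, T, T, T, A)
  "TTGGAGATA" → prefix "TTG" already present; 6 new (G, A, G, A, T, A)
  "TTG" → prefix "TTG" already present; 0 new (none)
  "TTGG" → prefix "TTGG" already present; 0 new (none)
  "TTGAT" → prefix "TTGA" already present; 1 new (T)
Total nodes = 4 + 8 + 3 + 6 + 6 + 0 + 0 + 1 = 28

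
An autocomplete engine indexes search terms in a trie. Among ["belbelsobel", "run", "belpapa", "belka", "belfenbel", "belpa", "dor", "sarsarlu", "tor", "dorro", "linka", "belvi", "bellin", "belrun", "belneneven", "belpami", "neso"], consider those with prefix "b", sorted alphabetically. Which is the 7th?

belpami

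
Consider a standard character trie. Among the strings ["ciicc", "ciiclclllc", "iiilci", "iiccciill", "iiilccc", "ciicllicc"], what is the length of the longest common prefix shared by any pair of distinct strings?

Look for the deepest trie node that still has at least two words in its subtree.
e.g. "ciiclclllc" and "ciicllicc" share the prefix "ciicl" of length 5; no pair shares a longer one.
Longest shared-prefix length: 5

5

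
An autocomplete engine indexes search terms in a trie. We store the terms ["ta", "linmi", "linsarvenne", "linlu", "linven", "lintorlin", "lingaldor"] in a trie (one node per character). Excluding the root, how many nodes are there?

32

Insert word by word; a character creates a node only if that edge doesn't already exist:
  "ta" → 2 new (t, a)
  "linmi" → 5 new (l, i, n, m, i)
  "linsarvenne" → prefix "lin" already present; 8 new (s, a, r, v, e, n, n, e)
  "linlu" → prefix "lin" already present; 2 new (l, u)
  "linven" → prefix "lin" already present; 3 new (v, e, n)
  "lintorlin" → prefix "lin" already present; 6 new (t, o, r, l, i, n)
  "lingaldor" → prefix "lin" already present; 6 new (g, a, l, d, o, r)
Total nodes = 2 + 5 + 8 + 2 + 3 + 6 + 6 = 32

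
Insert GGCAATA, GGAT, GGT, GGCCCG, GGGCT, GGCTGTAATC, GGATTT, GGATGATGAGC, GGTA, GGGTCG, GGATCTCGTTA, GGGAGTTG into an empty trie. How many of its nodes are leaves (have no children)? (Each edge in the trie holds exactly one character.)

10

Leaves are exactly the stored words that no other stored word extends.
Those words: "GGATCTCGTTA", "GGATGATGAGC", "GGATTT", "GGCAATA", "GGCCCG", "GGCTGTAATC", "GGGAGTTG", "GGGCT", "GGGTCG", "GGTA"
Leaf count: 10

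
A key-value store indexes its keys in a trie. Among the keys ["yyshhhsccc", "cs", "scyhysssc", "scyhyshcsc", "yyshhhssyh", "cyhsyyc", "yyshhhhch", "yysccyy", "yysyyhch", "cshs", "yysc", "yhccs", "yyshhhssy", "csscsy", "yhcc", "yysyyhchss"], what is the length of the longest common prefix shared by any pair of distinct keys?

Look for the deepest trie node that still has at least two words in its subtree.
e.g. "yyshhhssy" and "yyshhhssyh" share the prefix "yyshhhssy" of length 9; no pair shares a longer one.
Longest shared-prefix length: 9

9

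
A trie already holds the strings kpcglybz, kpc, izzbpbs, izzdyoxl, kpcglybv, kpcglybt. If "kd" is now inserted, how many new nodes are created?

1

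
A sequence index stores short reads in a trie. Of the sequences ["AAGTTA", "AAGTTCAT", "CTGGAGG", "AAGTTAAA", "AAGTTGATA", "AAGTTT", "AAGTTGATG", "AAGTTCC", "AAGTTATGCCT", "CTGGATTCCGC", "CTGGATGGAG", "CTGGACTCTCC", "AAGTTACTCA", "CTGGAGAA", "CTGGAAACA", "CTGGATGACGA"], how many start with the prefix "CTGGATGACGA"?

1

Walk to "CTGGATGACGA"; the words in its subtree are exactly those with that prefix.
Words under "CTGGATGACGA": CTGGATGACGA
Count: 1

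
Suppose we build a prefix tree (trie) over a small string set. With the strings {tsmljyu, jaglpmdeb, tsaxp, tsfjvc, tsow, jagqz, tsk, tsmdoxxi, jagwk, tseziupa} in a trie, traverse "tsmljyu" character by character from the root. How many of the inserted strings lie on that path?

1

Check each prefix of "tsmljyu" against the stored set — each match is an end-marker on the path.
Prefixes of the query that are stored words: "tsmljyu"
Count: 1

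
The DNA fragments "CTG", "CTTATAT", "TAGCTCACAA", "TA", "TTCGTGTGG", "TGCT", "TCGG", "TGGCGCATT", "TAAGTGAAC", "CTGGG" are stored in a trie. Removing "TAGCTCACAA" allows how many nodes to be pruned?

8

After clearing the end-marker at "TAGCTCACAA", prune upward until reaching a node still needed by another word.
The suffix "GCTCACAA" (8 nodes) is used only by "TAGCTCACAA"; the node for "TA" still has the child "A", so pruning stops there.
Nodes removed: 8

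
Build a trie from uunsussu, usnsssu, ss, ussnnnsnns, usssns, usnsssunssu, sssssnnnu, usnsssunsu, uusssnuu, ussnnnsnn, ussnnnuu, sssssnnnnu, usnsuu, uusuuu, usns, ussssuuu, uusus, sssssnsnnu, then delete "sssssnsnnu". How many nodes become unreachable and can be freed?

4

Walk "sssssnsnnu" from the leaf back toward the root, removing each node that no remaining word uses.
The suffix "snnu" (4 nodes) is used only by "sssssnsnnu"; the node for "sssssn" still has the child "n", so pruning stops there.
Nodes removed: 4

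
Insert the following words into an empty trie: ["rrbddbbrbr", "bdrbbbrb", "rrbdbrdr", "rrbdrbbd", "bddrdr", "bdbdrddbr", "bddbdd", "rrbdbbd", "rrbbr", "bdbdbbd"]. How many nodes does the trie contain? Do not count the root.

47

Trace insertions, counting only characters that open a new branch:
  "rrbddbbrbr" → 10 new (r, r, b, d, d, b, b, r, b, r)
  "bdrbbbrb" → 8 new (b, d, r, b, b, b, r, b)
  "rrbdbrdr" → prefix "rrbd" already present; 4 new (b, r, d, r)
  "rrbdrbbd" → prefix "rrbd" already present; 4 new (r, b, b, d)
  "bddrdr" → prefix "bd" already present; 4 new (d, r, d, r)
  "bdbdrddbr" → prefix "bd" already present; 7 new (b, d, r, d, d, b, r)
  "bddbdd" → prefix "bdd" already present; 3 new (b, d, d)
  "rrbdbbd" → prefix "rrbdb" already present; 2 new (b, d)
  "rrbbr" → prefix "rrb" already present; 2 new (b, r)
  "bdbdbbd" → prefix "bdbd" already present; 3 new (b, b, d)
Total nodes = 10 + 8 + 4 + 4 + 4 + 7 + 3 + 2 + 2 + 3 = 47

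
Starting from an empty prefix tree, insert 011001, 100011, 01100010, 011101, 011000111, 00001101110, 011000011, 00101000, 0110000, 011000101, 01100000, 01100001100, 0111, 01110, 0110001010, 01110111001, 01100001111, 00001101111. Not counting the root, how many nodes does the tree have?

52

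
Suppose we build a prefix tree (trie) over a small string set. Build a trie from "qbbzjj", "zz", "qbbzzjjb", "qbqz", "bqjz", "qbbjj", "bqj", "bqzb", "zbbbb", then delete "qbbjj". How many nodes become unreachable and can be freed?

A node on "qbbjj"'s path can go only if nothing else ends at it or branches off below it.
The suffix "jj" (2 nodes) is used only by "qbbjj"; the node for "qbb" still has the child "z", so pruning stops there.
Nodes removed: 2

2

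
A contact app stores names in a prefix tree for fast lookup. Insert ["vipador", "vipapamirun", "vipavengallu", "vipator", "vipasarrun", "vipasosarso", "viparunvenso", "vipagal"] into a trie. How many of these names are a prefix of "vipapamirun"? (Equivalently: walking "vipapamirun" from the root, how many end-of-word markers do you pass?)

1

Check each prefix of "vipapamirun" against the stored set — each match is an end-marker on the path.
Prefixes of the query that are stored words: "vipapamirun"
Count: 1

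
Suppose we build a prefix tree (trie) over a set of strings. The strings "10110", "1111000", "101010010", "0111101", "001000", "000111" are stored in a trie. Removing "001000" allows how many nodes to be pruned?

A node on "001000"'s path can go only if nothing else ends at it or branches off below it.
The suffix "1000" (4 nodes) is used only by "001000"; the node for "00" still has the child "0", so pruning stops there.
Nodes removed: 4

4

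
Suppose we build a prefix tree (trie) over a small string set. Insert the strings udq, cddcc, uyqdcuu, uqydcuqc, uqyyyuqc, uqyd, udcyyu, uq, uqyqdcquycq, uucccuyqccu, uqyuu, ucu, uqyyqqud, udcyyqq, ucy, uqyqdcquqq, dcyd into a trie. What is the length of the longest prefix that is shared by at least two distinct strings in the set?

8

Look for the deepest trie node that still has at least two words in its subtree.
"uqyqdcquqq" and "uqyqdcquycq" agree on "uqyqdcqu" (8 characters) before diverging; nothing deeper is shared.
Longest shared-prefix length: 8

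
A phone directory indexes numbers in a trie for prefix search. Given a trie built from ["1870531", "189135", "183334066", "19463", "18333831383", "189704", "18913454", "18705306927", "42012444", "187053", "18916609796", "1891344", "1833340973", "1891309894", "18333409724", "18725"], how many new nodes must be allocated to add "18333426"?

2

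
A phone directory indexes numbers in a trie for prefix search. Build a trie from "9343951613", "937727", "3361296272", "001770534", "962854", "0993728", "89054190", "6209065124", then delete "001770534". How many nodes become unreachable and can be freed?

After clearing the end-marker at "001770534", prune upward until reaching a node still needed by another word.
The suffix "01770534" (8 nodes) is used only by "001770534"; the node for "0" still has the child "9", so pruning stops there.
Nodes removed: 8

8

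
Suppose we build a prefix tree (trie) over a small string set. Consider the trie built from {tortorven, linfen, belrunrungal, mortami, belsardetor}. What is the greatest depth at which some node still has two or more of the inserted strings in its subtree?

3

Look for the deepest trie node that still has at least two words in its subtree.
e.g. "belrunrungal" and "belsardetor" share the prefix "bel" of length 3; no pair shares a longer one.
Longest shared-prefix length: 3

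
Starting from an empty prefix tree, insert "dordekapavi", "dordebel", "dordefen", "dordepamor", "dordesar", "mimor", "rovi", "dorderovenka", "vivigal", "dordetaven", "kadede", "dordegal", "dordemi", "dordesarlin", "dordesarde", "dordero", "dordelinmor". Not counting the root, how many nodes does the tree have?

75

For each word, the new-node count is its length minus the longest prefix already in the trie:
  "dordekapavi" → 11 new (d, o, r, d, e, k, a, p, a, v, i)
  "dordebel" → prefix "dorde" already present; 3 new (b, e, l)
  "dordefen" → prefix "dorde" already present; 3 new (f, e, n)
  "dordepamor" → prefix "dorde" already present; 5 new (p, a, m, o, r)
  "dordesar" → prefix "dorde" already present; 3 new (s, a, r)
  "mimor" → 5 new (m, i, m, o, r)
  "rovi" → 4 new (r, o, v, i)
  "dorderovenka" → prefix "dorde" already present; 7 new (r, o, v, e, n, k, a)
  "vivigal" → 7 new (v, i, v, i, g, a, l)
  "dordetaven" → prefix "dorde" already present; 5 new (t, a, v, e, n)
  "kadede" → 6 new (k, a, d, e, d, e)
  "dordegal" → prefix "dorde" already present; 3 new (g, a, l)
  "dordemi" → prefix "dorde" already present; 2 new (m, i)
  "dordesarlin" → prefix "dordesar" already present; 3 new (l, i, n)
  "dordesarde" → prefix "dordesar" already present; 2 new (d, e)
  "dordero" → prefix "dordero" already present; 0 new (none)
  "dordelinmor" → prefix "dorde" already present; 6 new (l, i, n, m, o, r)
Total nodes = 11 + 3 + 3 + 5 + 3 + 5 + 4 + 7 + 7 + 5 + 6 + 3 + 2 + 3 + 2 + 0 + 6 = 75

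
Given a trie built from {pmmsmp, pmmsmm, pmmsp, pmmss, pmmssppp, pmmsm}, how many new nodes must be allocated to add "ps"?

1

"p" is already a path in the trie; the remaining "s" must be added.
New nodes needed: |"ps"| − 1 = 2 − 1 = 1.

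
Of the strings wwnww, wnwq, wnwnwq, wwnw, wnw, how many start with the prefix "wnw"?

3

Traverse to the node for "wnw", then collect every word in that subtree.
Matches: "wnw", "wnwnwq", "wnwq"
Count: 3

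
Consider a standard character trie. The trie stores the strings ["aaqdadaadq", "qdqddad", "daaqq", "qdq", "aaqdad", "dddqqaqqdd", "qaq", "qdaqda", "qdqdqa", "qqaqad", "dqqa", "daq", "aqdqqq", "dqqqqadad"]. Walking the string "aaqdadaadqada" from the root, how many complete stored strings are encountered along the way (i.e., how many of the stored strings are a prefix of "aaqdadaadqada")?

2

Traverse "aaqdadaadqada" character by character; count nodes along the way that are marked as word ends.
Prefixes of the query that are stored words: "aaqdad", "aaqdadaadq"
Count: 2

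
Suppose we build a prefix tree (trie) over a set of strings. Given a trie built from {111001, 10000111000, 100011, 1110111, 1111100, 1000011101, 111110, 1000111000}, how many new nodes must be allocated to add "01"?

2

No existing word starts with "0", so every character of "01" needs a new node.
2 − 0 = 2 new nodes.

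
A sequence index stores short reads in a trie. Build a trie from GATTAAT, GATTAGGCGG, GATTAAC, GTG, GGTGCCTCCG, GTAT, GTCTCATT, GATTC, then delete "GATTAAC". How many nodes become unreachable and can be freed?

After clearing the end-marker at "GATTAAC", prune upward until reaching a node still needed by another word.
The suffix "C" (1 node) is used only by "GATTAAC"; the node for "GATTAA" still has the child "T", so pruning stops there.
Nodes removed: 1

1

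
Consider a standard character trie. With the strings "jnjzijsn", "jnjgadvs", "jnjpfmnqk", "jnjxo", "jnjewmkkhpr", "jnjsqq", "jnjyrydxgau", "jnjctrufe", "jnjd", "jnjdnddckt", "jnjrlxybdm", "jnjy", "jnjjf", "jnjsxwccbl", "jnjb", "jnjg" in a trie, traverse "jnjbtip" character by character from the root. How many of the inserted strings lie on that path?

Traverse "jnjbtip" character by character; count nodes along the way that are marked as word ends.
Prefixes of the query that are stored words: "jnjb"
Count: 1

1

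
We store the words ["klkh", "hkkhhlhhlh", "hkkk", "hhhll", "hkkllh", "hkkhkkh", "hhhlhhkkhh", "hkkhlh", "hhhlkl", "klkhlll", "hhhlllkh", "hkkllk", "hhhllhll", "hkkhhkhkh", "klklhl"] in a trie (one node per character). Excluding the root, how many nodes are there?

Trace insertions, counting only characters that open a new branch:
  "klkh" → 4 new (k, l, k, h)
  "hkkhhlhhlh" → 10 new (h, k, k, h, h, l, h, h, l, h)
  "hkkk" → prefix "hkk" already present; 1 new (k)
  "hhhll" → prefix "h" already present; 4 new (h, h, l, l)
  "hkkllh" → prefix "hkk" already present; 3 new (l, l, h)
  "hkkhkkh" → prefix "hkkh" already present; 3 new (k, k, h)
  "hhhlhhkkhh" → prefix "hhhl" already present; 6 new (h, h, k, k, h, h)
  "hkkhlh" → prefix "hkkh" already present; 2 new (l, h)
  "hhhlkl" → prefix "hhhl" already present; 2 new (k, l)
  "klkhlll" → prefix "klkh" already present; 3 new (l, l, l)
  "hhhlllkh" → prefix "hhhll" already present; 3 new (l, k, h)
  "hkkllk" → prefix "hkkll" already present; 1 new (k)
  "hhhllhll" → prefix "hhhll" already present; 3 new (h, l, l)
  "hkkhhkhkh" → prefix "hkkhh" already present; 4 new (k, h, k, h)
  "klklhl" → prefix "klk" already present; 3 new (l, h, l)
Total nodes = 4 + 10 + 1 + 4 + 3 + 3 + 6 + 2 + 2 + 3 + 3 + 1 + 3 + 4 + 3 = 52

52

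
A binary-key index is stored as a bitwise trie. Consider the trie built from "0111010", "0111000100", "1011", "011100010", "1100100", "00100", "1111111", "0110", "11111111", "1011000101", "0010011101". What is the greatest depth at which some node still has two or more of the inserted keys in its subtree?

9

Look for the deepest trie node that still has at least two words in its subtree.
"011100010" and "0111000100" agree on "011100010" (9 characters) before diverging; nothing deeper is shared.
Longest shared-prefix length: 9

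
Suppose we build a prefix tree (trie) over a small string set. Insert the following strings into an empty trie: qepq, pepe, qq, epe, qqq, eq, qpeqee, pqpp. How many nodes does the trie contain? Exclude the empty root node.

22

Trace insertions, counting only characters that open a new branch:
  "qepq" → 4 new (q, e, p, q)
  "pepe" → 4 new (p, e, p, e)
  "qq" → prefix "q" already present; 1 new (q)
  "epe" → 3 new (e, p, e)
  "qqq" → prefix "qq" already present; 1 new (q)
  "eq" → prefix "e" already present; 1 new (q)
  "qpeqee" → prefix "q" already present; 5 new (p, e, q, e, e)
  "pqpp" → prefix "p" already present; 3 new (q, p, p)
Total nodes = 4 + 4 + 1 + 3 + 1 + 1 + 5 + 3 = 22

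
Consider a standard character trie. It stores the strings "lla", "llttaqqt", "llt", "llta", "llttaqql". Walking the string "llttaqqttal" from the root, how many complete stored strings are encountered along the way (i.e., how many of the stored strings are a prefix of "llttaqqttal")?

2

Check each prefix of "llttaqqttal" against the stored set — each match is an end-marker on the path.
Prefixes of the query that are stored words: "llt", "llttaqqt"
Count: 2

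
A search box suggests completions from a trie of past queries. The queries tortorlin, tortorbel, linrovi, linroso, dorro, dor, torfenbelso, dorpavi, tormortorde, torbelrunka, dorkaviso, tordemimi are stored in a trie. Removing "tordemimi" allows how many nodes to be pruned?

6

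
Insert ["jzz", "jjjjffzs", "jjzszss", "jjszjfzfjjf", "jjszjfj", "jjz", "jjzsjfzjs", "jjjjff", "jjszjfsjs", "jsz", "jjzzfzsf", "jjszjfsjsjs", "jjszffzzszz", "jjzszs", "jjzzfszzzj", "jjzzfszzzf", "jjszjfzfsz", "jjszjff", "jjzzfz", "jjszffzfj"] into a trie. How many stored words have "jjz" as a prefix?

Traverse to the node for "jjz", then collect every word in that subtree.
Matches: "jjz", "jjzsjfzjs", "jjzszs", "jjzszss", "jjzzfszzzf", "jjzzfszzzj", "jjzzfz", "jjzzfzsf"
Count: 8

8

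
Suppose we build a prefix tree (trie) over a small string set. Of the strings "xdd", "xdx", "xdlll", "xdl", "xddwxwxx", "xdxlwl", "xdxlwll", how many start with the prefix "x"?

7

Walk to "x"; the words in its subtree are exactly those with that prefix.
Matches: "xdd", "xddwxwxx", "xdl", "xdlll", "xdx", "xdxlwl", "xdxlwll"
Count: 7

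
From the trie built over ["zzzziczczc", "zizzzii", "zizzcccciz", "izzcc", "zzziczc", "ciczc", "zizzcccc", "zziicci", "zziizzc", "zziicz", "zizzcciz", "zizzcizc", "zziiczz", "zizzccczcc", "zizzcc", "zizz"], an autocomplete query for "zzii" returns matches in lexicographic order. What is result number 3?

zziiczz

Filter for "zzii…" and sort: "zziicci", "zziicz", "zziiczz", "zziizzc"
Position 3: zziiczz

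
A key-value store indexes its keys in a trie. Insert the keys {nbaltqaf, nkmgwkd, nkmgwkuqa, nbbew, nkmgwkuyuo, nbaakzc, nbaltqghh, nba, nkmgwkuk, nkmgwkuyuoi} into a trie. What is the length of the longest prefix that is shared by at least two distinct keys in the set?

10

Look for the deepest trie node that still has at least two words in its subtree.
e.g. "nkmgwkuyuo" and "nkmgwkuyuoi" share the prefix "nkmgwkuyuo" of length 10; no pair shares a longer one.
Longest shared-prefix length: 10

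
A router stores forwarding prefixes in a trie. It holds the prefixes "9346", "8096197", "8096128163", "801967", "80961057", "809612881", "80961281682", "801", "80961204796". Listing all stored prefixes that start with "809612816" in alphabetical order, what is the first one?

Words with prefix "809612816", in lexicographic order: "8096128163", "80961281682"
The 1st is 8096128163.

8096128163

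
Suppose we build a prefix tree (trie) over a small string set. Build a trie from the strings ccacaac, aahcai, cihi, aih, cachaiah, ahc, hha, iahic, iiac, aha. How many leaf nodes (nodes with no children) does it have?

A leaf is a node with no children — equivalently, the end of a word that is not a proper prefix of any other stored word.
Those words: "aahcai", "aha", "ahc", "aih", "cachaiah", "ccacaac", "cihi", "hha", "iahic", "iiac"
Leaf count: 10

10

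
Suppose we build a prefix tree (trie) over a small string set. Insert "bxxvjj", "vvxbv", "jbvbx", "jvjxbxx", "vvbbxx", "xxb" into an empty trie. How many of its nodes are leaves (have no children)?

A leaf is a node with no children — equivalently, the end of a word that is not a proper prefix of any other stored word.
Those words: "bxxvjj", "jbvbx", "jvjxbxx", "vvbbxx", "vvxbv", "xxb"
Leaf count: 6

6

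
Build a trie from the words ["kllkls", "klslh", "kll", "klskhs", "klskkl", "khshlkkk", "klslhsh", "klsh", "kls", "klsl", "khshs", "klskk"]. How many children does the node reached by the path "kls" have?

Follow the path "kls" to its node, then look at its outgoing edges.
Distinct next characters after "kls": h, k, l.
That node has 3 child edges.

3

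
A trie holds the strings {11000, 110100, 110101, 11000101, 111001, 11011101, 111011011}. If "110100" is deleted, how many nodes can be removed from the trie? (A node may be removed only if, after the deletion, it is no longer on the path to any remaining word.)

1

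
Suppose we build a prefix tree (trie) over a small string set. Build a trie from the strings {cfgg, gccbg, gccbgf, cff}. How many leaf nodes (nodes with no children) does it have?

A leaf is a node with no children — equivalently, the end of a word that is not a proper prefix of any other stored word.
Those words: "cff", "cfgg", "gccbgf"
Leaf count: 3

3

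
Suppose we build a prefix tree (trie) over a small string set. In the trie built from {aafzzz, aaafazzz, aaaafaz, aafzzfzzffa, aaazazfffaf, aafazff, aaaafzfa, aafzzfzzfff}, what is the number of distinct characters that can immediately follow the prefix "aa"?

Follow the path "aa" to its node, then look at its outgoing edges.
Distinct next characters after "aa": a, f.
That node has 2 child edges.

2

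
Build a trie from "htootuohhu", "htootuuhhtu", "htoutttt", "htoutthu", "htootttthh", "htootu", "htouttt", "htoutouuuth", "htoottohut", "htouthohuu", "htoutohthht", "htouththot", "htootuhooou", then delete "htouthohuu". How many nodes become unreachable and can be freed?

4

Walk "htouthohuu" from the leaf back toward the root, removing each node that no remaining word uses.
The suffix "ohuu" (4 nodes) is used only by "htouthohuu"; the node for "htouth" still has the child "t", so pruning stops there.
Nodes removed: 4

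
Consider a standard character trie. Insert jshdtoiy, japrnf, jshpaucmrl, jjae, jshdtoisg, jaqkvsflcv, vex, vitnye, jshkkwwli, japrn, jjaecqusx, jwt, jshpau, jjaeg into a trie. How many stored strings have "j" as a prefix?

Traverse to the node for "j", then collect every word in that subtree.
Words under "j": japrn, japrnf, jaqkvsflcv, jjae, jjaecqusx, jjaeg, jshdtoisg, jshdtoiy, jshkkwwli, jshpau, jshpaucmrl, jwt
Count: 12

12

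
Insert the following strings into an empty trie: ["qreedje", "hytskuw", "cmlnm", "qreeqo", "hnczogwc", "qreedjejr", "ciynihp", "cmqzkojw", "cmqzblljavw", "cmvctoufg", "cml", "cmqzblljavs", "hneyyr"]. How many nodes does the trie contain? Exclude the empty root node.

61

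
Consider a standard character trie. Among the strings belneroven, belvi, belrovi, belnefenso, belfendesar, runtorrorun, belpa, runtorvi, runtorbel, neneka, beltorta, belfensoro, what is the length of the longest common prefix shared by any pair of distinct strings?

6

Look for the deepest trie node that still has at least two words in its subtree.
"belfendesar" and "belfensoro" agree on "belfen" (6 characters) before diverging; nothing deeper is shared.
Longest shared-prefix length: 6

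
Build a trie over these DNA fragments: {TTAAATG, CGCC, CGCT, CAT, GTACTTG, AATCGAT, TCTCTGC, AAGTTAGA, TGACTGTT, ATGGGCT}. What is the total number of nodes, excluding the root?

53

For each word, the new-node count is its length minus the longest prefix already in the trie:
  "TTAAATG" → 7 new (T, T, A, A, A, T, G)
  "CGCC" → 4 new (C, G, C, C)
  "CGCT" → prefix "CGC" already present; 1 new (T)
  "CAT" → prefix "C" already present; 2 new (A, T)
  "GTACTTG" → 7 new (G, T, A, C, T, T, G)
  "AATCGAT" → 7 new (A, A, T, C, G, A, T)
  "TCTCTGC" → prefix "T" already present; 6 new (C, T, C, T, G, C)
  "AAGTTAGA" → prefix "AA" already present; 6 new (G, T, T, A, G, A)
  "TGACTGTT" → prefix "T" already present; 7 new (G, A, C, T, G, T, T)
  "ATGGGCT" → prefix "A" already present; 6 new (T, G, G, G, C, T)
Total nodes = 7 + 4 + 1 + 2 + 7 + 7 + 6 + 6 + 7 + 6 = 53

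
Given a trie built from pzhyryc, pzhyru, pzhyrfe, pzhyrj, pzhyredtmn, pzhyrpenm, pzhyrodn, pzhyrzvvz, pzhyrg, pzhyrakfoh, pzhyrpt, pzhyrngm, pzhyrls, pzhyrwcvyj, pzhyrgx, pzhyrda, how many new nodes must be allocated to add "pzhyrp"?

Every character of "pzhyrp" already lies on an existing path (it is a prefix of some stored word).
No new nodes are needed: 0.

0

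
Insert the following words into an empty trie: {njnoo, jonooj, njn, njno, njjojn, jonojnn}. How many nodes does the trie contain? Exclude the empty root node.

18

Insert word by word; a character creates a node only if that edge doesn't already exist:
  "njnoo" → 5 new (n, j, n, o, o)
  "jonooj" → 6 new (j, o, n, o, o, j)
  "njn" → prefix "njn" already present; 0 new (none)
  "njno" → prefix "njno" already present; 0 new (none)
  "njjojn" → prefix "nj" already present; 4 new (j, o, j, n)
  "jonojnn" → prefix "jono" already present; 3 new (j, n, n)
Total nodes = 5 + 6 + 0 + 0 + 4 + 3 = 18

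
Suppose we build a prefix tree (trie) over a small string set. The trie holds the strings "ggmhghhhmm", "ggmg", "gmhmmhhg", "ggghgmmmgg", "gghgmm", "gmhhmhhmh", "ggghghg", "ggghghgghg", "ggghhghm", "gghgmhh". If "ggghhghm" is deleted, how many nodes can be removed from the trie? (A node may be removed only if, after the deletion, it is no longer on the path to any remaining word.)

4

Walk "ggghhghm" from the leaf back toward the root, removing each node that no remaining word uses.
The suffix "hghm" (4 nodes) is used only by "ggghhghm"; the node for "gggh" still has the child "g", so pruning stops there.
Nodes removed: 4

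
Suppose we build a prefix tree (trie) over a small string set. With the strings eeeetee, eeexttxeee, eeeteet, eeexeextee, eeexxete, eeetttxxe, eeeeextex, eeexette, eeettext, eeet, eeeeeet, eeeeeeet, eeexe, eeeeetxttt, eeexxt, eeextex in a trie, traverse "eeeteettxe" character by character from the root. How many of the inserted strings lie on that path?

2

Walk "eeeteettxe" from the root; an end-of-word marker is hit whenever a stored word is a prefix of "eeeteettxe".
Prefixes of the query that are stored words: "eeet", "eeeteet"
Count: 2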